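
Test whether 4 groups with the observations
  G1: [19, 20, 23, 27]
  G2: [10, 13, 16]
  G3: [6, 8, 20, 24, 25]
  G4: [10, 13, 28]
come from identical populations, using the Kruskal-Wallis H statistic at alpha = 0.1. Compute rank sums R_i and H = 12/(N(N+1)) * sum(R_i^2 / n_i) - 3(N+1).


Step 1: Combine all N = 15 observations and assign midranks.
sorted (value, group, rank): (6,G3,1), (8,G3,2), (10,G2,3.5), (10,G4,3.5), (13,G2,5.5), (13,G4,5.5), (16,G2,7), (19,G1,8), (20,G1,9.5), (20,G3,9.5), (23,G1,11), (24,G3,12), (25,G3,13), (27,G1,14), (28,G4,15)
Step 2: Sum ranks within each group.
R_1 = 42.5 (n_1 = 4)
R_2 = 16 (n_2 = 3)
R_3 = 37.5 (n_3 = 5)
R_4 = 24 (n_4 = 3)
Step 3: H = 12/(N(N+1)) * sum(R_i^2/n_i) - 3(N+1)
     = 12/(15*16) * (42.5^2/4 + 16^2/3 + 37.5^2/5 + 24^2/3) - 3*16
     = 0.050000 * 1010.15 - 48
     = 2.507292.
Step 4: Ties present; correction factor C = 1 - 18/(15^3 - 15) = 0.994643. Corrected H = 2.507292 / 0.994643 = 2.520796.
Step 5: Under H0, H ~ chi^2(3); p-value = 0.471545.
Step 6: alpha = 0.1. fail to reject H0.

H = 2.5208, df = 3, p = 0.471545, fail to reject H0.


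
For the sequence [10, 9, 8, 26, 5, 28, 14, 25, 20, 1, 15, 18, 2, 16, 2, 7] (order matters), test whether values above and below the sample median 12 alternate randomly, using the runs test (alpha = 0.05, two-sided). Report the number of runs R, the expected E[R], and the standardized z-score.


Step 1: Compute median = 12; label A = above, B = below.
Labels in order: BBBABAAAABAABABB  (n_A = 8, n_B = 8)
Step 2: Count runs R = 9.
Step 3: Under H0 (random ordering), E[R] = 2*n_A*n_B/(n_A+n_B) + 1 = 2*8*8/16 + 1 = 9.0000.
        Var[R] = 2*n_A*n_B*(2*n_A*n_B - n_A - n_B) / ((n_A+n_B)^2 * (n_A+n_B-1)) = 14336/3840 = 3.7333.
        SD[R] = 1.9322.
Step 4: R = E[R], so z = 0 with no continuity correction.
Step 5: Two-sided p-value via normal approximation = 2*(1 - Phi(|z|)) = 1.000000.
Step 6: alpha = 0.05. fail to reject H0.

R = 9, z = 0.0000, p = 1.000000, fail to reject H0.


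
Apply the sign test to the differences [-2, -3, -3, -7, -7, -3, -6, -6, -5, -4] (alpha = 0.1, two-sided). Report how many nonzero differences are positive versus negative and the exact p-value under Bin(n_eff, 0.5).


Step 1: Discard zero differences. Original n = 10; n_eff = number of nonzero differences = 10.
Nonzero differences (with sign): -2, -3, -3, -7, -7, -3, -6, -6, -5, -4
Step 2: Count signs: positive = 0, negative = 10.
Step 3: Under H0: P(positive) = 0.5, so the number of positives S ~ Bin(10, 0.5).
Step 4: Two-sided exact p-value = sum of Bin(10,0.5) probabilities at or below the observed probability = 0.001953.
Step 5: alpha = 0.1. reject H0.

n_eff = 10, pos = 0, neg = 10, p = 0.001953, reject H0.


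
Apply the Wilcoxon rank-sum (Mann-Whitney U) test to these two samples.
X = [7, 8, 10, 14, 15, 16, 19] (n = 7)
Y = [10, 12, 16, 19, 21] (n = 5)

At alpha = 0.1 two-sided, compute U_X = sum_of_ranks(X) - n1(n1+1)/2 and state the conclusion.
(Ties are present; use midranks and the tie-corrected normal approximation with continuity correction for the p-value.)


Step 1: Combine and sort all 12 observations; assign midranks.
sorted (value, group): (7,X), (8,X), (10,X), (10,Y), (12,Y), (14,X), (15,X), (16,X), (16,Y), (19,X), (19,Y), (21,Y)
ranks: 7->1, 8->2, 10->3.5, 10->3.5, 12->5, 14->6, 15->7, 16->8.5, 16->8.5, 19->10.5, 19->10.5, 21->12
Step 2: Rank sum for X: R1 = 1 + 2 + 3.5 + 6 + 7 + 8.5 + 10.5 = 38.5.
Step 3: U_X = R1 - n1(n1+1)/2 = 38.5 - 7*8/2 = 38.5 - 28 = 10.5.
       U_Y = n1*n2 - U_X = 35 - 10.5 = 24.5.
Step 4: Ties are present, so use the tie-corrected normal approximation (with continuity correction) for the p-value.
Step 5: p-value = 0.288609; compare to alpha = 0.1. fail to reject H0.

U_X = 10.5, p = 0.288609, fail to reject H0 at alpha = 0.1.


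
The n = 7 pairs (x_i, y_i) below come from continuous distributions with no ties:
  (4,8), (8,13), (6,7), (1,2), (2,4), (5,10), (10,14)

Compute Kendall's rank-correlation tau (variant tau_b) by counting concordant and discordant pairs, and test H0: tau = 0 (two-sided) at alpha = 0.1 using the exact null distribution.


Step 1: Enumerate the 21 unordered pairs (i,j) with i<j and classify each by sign(x_j-x_i) * sign(y_j-y_i).
  (1,2):dx=+4,dy=+5->C; (1,3):dx=+2,dy=-1->D; (1,4):dx=-3,dy=-6->C; (1,5):dx=-2,dy=-4->C
  (1,6):dx=+1,dy=+2->C; (1,7):dx=+6,dy=+6->C; (2,3):dx=-2,dy=-6->C; (2,4):dx=-7,dy=-11->C
  (2,5):dx=-6,dy=-9->C; (2,6):dx=-3,dy=-3->C; (2,7):dx=+2,dy=+1->C; (3,4):dx=-5,dy=-5->C
  (3,5):dx=-4,dy=-3->C; (3,6):dx=-1,dy=+3->D; (3,7):dx=+4,dy=+7->C; (4,5):dx=+1,dy=+2->C
  (4,6):dx=+4,dy=+8->C; (4,7):dx=+9,dy=+12->C; (5,6):dx=+3,dy=+6->C; (5,7):dx=+8,dy=+10->C
  (6,7):dx=+5,dy=+4->C
Step 2: C = 19, D = 2, total pairs = 21.
Step 3: tau = (C - D)/(n(n-1)/2) = (19 - 2)/21 = 0.809524.
Step 4: Exact two-sided p-value (enumerate n! = 5040 permutations of y under H0): p = 0.010714.
Step 5: alpha = 0.1. reject H0.

tau_b = 0.8095 (C=19, D=2), p = 0.010714, reject H0.


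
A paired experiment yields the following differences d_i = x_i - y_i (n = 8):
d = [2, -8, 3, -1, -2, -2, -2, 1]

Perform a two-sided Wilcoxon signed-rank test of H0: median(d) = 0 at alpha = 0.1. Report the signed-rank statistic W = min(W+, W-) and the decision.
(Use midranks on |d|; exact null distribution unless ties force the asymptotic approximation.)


Step 1: Drop any zero differences (none here) and take |d_i|.
|d| = [2, 8, 3, 1, 2, 2, 2, 1]
Step 2: Midrank |d_i| (ties get averaged ranks).
ranks: |2|->4.5, |8|->8, |3|->7, |1|->1.5, |2|->4.5, |2|->4.5, |2|->4.5, |1|->1.5
Step 3: Attach original signs; sum ranks with positive sign and with negative sign.
W+ = 4.5 + 7 + 1.5 = 13
W- = 8 + 1.5 + 4.5 + 4.5 + 4.5 = 23
(Check: W+ + W- = 36 should equal n(n+1)/2 = 36.)
Step 4: Test statistic W = min(W+, W-) = 13.
Step 5: Ties in |d|, so use the tie-corrected normal approximation.
        E[W] = n(n+1)/4 = 8*9/4 = 18.
        Tie groups: |d|=1 (t=2), |d|=2 (t=4); sum(t^3 - t) = 66.
        Var[W] = n(n+1)(2n+1)/24 - sum(t^3-t)/48 = 1224/24 - 66/48 = 49.625.
        z = (W - E[W]) / sqrt(Var[W]) = (13 - 18) / 7.0445 = -0.7098.
        Two-sided p = 2*Phi(z) = 0.477845.
Step 6: alpha = 0.1. fail to reject H0.

W+ = 13, W- = 23, W = min = 13, p = 0.477845, fail to reject H0.


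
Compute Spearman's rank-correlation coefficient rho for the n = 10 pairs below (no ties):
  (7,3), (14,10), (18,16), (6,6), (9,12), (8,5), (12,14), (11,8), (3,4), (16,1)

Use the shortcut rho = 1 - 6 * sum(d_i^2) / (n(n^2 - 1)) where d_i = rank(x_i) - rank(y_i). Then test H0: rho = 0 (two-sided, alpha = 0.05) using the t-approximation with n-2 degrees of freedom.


Step 1: Rank x and y separately (midranks; no ties here).
rank(x): 7->3, 14->8, 18->10, 6->2, 9->5, 8->4, 12->7, 11->6, 3->1, 16->9
rank(y): 3->2, 10->7, 16->10, 6->5, 12->8, 5->4, 14->9, 8->6, 4->3, 1->1
Step 2: d_i = R_x(i) - R_y(i); compute d_i^2.
  (3-2)^2=1, (8-7)^2=1, (10-10)^2=0, (2-5)^2=9, (5-8)^2=9, (4-4)^2=0, (7-9)^2=4, (6-6)^2=0, (1-3)^2=4, (9-1)^2=64
sum(d^2) = 92.
Step 3: rho = 1 - 6*92 / (10*(10^2 - 1)) = 1 - 552/990 = 0.442424.
Step 4: Under H0, t = rho * sqrt((n-2)/(1-rho^2)) = 1.3954 ~ t(8).
Step 5: Two-sided p-value from the t-distribution with 8 df = 0.200423.
Step 6: alpha = 0.05. fail to reject H0.

rho = 0.4424, p = 0.200423, fail to reject H0 at alpha = 0.05.


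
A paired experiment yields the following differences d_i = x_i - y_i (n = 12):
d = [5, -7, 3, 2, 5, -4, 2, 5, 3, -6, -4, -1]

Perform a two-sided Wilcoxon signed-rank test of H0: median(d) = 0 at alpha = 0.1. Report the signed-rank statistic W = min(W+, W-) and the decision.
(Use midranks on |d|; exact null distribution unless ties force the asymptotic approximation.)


Step 1: Drop any zero differences (none here) and take |d_i|.
|d| = [5, 7, 3, 2, 5, 4, 2, 5, 3, 6, 4, 1]
Step 2: Midrank |d_i| (ties get averaged ranks).
ranks: |5|->9, |7|->12, |3|->4.5, |2|->2.5, |5|->9, |4|->6.5, |2|->2.5, |5|->9, |3|->4.5, |6|->11, |4|->6.5, |1|->1
Step 3: Attach original signs; sum ranks with positive sign and with negative sign.
W+ = 9 + 4.5 + 2.5 + 9 + 2.5 + 9 + 4.5 = 41
W- = 12 + 6.5 + 11 + 6.5 + 1 = 37
(Check: W+ + W- = 78 should equal n(n+1)/2 = 78.)
Step 4: Test statistic W = min(W+, W-) = 37.
Step 5: Ties in |d|, so use the tie-corrected normal approximation.
        E[W] = n(n+1)/4 = 12*13/4 = 39.
        Tie groups: |d|=2 (t=2), |d|=3 (t=2), |d|=4 (t=2), |d|=5 (t=3); sum(t^3 - t) = 42.
        Var[W] = n(n+1)(2n+1)/24 - sum(t^3-t)/48 = 3900/24 - 42/48 = 161.625.
        z = (W - E[W]) / sqrt(Var[W]) = (37 - 39) / 12.7132 = -0.1573.
        Two-sided p = 2*Phi(z) = 0.874995.
Step 6: alpha = 0.1. fail to reject H0.

W+ = 41, W- = 37, W = min = 37, p = 0.874995, fail to reject H0.


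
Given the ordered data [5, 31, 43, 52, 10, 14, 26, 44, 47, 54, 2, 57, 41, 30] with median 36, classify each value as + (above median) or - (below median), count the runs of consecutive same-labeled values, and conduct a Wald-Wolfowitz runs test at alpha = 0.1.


Step 1: Compute median = 36; label A = above, B = below.
Labels in order: BBAABBBAAABAAB  (n_A = 7, n_B = 7)
Step 2: Count runs R = 7.
Step 3: Under H0 (random ordering), E[R] = 2*n_A*n_B/(n_A+n_B) + 1 = 2*7*7/14 + 1 = 8.0000.
        Var[R] = 2*n_A*n_B*(2*n_A*n_B - n_A - n_B) / ((n_A+n_B)^2 * (n_A+n_B-1)) = 8232/2548 = 3.2308.
        SD[R] = 1.7974.
Step 4: Continuity-corrected z = (R + 0.5 - E[R]) / SD[R] = (7 + 0.5 - 8.0000) / 1.7974 = -0.2782.
Step 5: Two-sided p-value via normal approximation = 2*(1 - Phi(|z|)) = 0.780879.
Step 6: alpha = 0.1. fail to reject H0.

R = 7, z = -0.2782, p = 0.780879, fail to reject H0.


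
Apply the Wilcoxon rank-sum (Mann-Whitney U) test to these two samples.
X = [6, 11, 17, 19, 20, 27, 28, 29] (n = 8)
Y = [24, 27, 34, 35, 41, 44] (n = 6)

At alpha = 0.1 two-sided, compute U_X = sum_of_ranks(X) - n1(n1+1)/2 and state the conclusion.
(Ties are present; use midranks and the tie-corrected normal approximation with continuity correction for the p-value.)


Step 1: Combine and sort all 14 observations; assign midranks.
sorted (value, group): (6,X), (11,X), (17,X), (19,X), (20,X), (24,Y), (27,X), (27,Y), (28,X), (29,X), (34,Y), (35,Y), (41,Y), (44,Y)
ranks: 6->1, 11->2, 17->3, 19->4, 20->5, 24->6, 27->7.5, 27->7.5, 28->9, 29->10, 34->11, 35->12, 41->13, 44->14
Step 2: Rank sum for X: R1 = 1 + 2 + 3 + 4 + 5 + 7.5 + 9 + 10 = 41.5.
Step 3: U_X = R1 - n1(n1+1)/2 = 41.5 - 8*9/2 = 41.5 - 36 = 5.5.
       U_Y = n1*n2 - U_X = 48 - 5.5 = 42.5.
Step 4: Ties are present, so use the tie-corrected normal approximation (with continuity correction) for the p-value.
Step 5: p-value = 0.020000; compare to alpha = 0.1. reject H0.

U_X = 5.5, p = 0.020000, reject H0 at alpha = 0.1.


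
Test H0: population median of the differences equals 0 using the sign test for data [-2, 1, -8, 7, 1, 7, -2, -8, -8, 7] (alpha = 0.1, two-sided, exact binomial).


Step 1: Discard zero differences. Original n = 10; n_eff = number of nonzero differences = 10.
Nonzero differences (with sign): -2, +1, -8, +7, +1, +7, -2, -8, -8, +7
Step 2: Count signs: positive = 5, negative = 5.
Step 3: Under H0: P(positive) = 0.5, so the number of positives S ~ Bin(10, 0.5).
Step 4: Two-sided exact p-value = sum of Bin(10,0.5) probabilities at or below the observed probability = 1.000000.
Step 5: alpha = 0.1. fail to reject H0.

n_eff = 10, pos = 5, neg = 5, p = 1.000000, fail to reject H0.


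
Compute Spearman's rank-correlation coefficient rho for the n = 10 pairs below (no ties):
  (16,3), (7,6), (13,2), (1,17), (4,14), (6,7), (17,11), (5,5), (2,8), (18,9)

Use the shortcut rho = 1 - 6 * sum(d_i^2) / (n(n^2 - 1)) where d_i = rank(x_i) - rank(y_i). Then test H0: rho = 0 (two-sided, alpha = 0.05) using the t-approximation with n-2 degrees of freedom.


Step 1: Rank x and y separately (midranks; no ties here).
rank(x): 16->8, 7->6, 13->7, 1->1, 4->3, 6->5, 17->9, 5->4, 2->2, 18->10
rank(y): 3->2, 6->4, 2->1, 17->10, 14->9, 7->5, 11->8, 5->3, 8->6, 9->7
Step 2: d_i = R_x(i) - R_y(i); compute d_i^2.
  (8-2)^2=36, (6-4)^2=4, (7-1)^2=36, (1-10)^2=81, (3-9)^2=36, (5-5)^2=0, (9-8)^2=1, (4-3)^2=1, (2-6)^2=16, (10-7)^2=9
sum(d^2) = 220.
Step 3: rho = 1 - 6*220 / (10*(10^2 - 1)) = 1 - 1320/990 = -0.333333.
Step 4: Under H0, t = rho * sqrt((n-2)/(1-rho^2)) = -1.0000 ~ t(8).
Step 5: Two-sided p-value from the t-distribution with 8 df = 0.346594.
Step 6: alpha = 0.05. fail to reject H0.

rho = -0.3333, p = 0.346594, fail to reject H0 at alpha = 0.05.


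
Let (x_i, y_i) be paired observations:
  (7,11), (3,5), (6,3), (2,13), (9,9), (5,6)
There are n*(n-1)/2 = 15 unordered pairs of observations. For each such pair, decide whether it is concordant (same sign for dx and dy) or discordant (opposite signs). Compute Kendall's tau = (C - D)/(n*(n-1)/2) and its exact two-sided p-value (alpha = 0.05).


Step 1: Enumerate the 15 unordered pairs (i,j) with i<j and classify each by sign(x_j-x_i) * sign(y_j-y_i).
  (1,2):dx=-4,dy=-6->C; (1,3):dx=-1,dy=-8->C; (1,4):dx=-5,dy=+2->D; (1,5):dx=+2,dy=-2->D
  (1,6):dx=-2,dy=-5->C; (2,3):dx=+3,dy=-2->D; (2,4):dx=-1,dy=+8->D; (2,5):dx=+6,dy=+4->C
  (2,6):dx=+2,dy=+1->C; (3,4):dx=-4,dy=+10->D; (3,5):dx=+3,dy=+6->C; (3,6):dx=-1,dy=+3->D
  (4,5):dx=+7,dy=-4->D; (4,6):dx=+3,dy=-7->D; (5,6):dx=-4,dy=-3->C
Step 2: C = 7, D = 8, total pairs = 15.
Step 3: tau = (C - D)/(n(n-1)/2) = (7 - 8)/15 = -0.066667.
Step 4: Exact two-sided p-value (enumerate n! = 720 permutations of y under H0): p = 1.000000.
Step 5: alpha = 0.05. fail to reject H0.

tau_b = -0.0667 (C=7, D=8), p = 1.000000, fail to reject H0.


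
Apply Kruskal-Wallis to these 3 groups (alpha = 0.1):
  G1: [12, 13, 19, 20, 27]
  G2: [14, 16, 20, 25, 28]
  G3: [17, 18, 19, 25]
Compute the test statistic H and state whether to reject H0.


Step 1: Combine all N = 14 observations and assign midranks.
sorted (value, group, rank): (12,G1,1), (13,G1,2), (14,G2,3), (16,G2,4), (17,G3,5), (18,G3,6), (19,G1,7.5), (19,G3,7.5), (20,G1,9.5), (20,G2,9.5), (25,G2,11.5), (25,G3,11.5), (27,G1,13), (28,G2,14)
Step 2: Sum ranks within each group.
R_1 = 33 (n_1 = 5)
R_2 = 42 (n_2 = 5)
R_3 = 30 (n_3 = 4)
Step 3: H = 12/(N(N+1)) * sum(R_i^2/n_i) - 3(N+1)
     = 12/(14*15) * (33^2/5 + 42^2/5 + 30^2/4) - 3*15
     = 0.057143 * 795.6 - 45
     = 0.462857.
Step 4: Ties present; correction factor C = 1 - 18/(14^3 - 14) = 0.993407. Corrected H = 0.462857 / 0.993407 = 0.465929.
Step 5: Under H0, H ~ chi^2(2); p-value = 0.792182.
Step 6: alpha = 0.1. fail to reject H0.

H = 0.4659, df = 2, p = 0.792182, fail to reject H0.


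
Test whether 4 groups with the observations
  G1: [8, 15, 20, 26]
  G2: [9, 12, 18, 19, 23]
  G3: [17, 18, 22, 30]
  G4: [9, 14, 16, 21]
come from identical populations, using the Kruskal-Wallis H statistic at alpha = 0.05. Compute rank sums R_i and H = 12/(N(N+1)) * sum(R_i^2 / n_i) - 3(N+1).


Step 1: Combine all N = 17 observations and assign midranks.
sorted (value, group, rank): (8,G1,1), (9,G2,2.5), (9,G4,2.5), (12,G2,4), (14,G4,5), (15,G1,6), (16,G4,7), (17,G3,8), (18,G2,9.5), (18,G3,9.5), (19,G2,11), (20,G1,12), (21,G4,13), (22,G3,14), (23,G2,15), (26,G1,16), (30,G3,17)
Step 2: Sum ranks within each group.
R_1 = 35 (n_1 = 4)
R_2 = 42 (n_2 = 5)
R_3 = 48.5 (n_3 = 4)
R_4 = 27.5 (n_4 = 4)
Step 3: H = 12/(N(N+1)) * sum(R_i^2/n_i) - 3(N+1)
     = 12/(17*18) * (35^2/4 + 42^2/5 + 48.5^2/4 + 27.5^2/4) - 3*18
     = 0.039216 * 1436.17 - 54
     = 2.320588.
Step 4: Ties present; correction factor C = 1 - 12/(17^3 - 17) = 0.997549. Corrected H = 2.320588 / 0.997549 = 2.326290.
Step 5: Under H0, H ~ chi^2(3); p-value = 0.507503.
Step 6: alpha = 0.05. fail to reject H0.

H = 2.3263, df = 3, p = 0.507503, fail to reject H0.


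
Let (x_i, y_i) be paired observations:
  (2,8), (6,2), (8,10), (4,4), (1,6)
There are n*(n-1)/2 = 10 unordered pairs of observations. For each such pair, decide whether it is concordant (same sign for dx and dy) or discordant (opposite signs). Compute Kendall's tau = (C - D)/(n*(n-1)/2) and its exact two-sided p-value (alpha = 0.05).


Step 1: Enumerate the 10 unordered pairs (i,j) with i<j and classify each by sign(x_j-x_i) * sign(y_j-y_i).
  (1,2):dx=+4,dy=-6->D; (1,3):dx=+6,dy=+2->C; (1,4):dx=+2,dy=-4->D; (1,5):dx=-1,dy=-2->C
  (2,3):dx=+2,dy=+8->C; (2,4):dx=-2,dy=+2->D; (2,5):dx=-5,dy=+4->D; (3,4):dx=-4,dy=-6->C
  (3,5):dx=-7,dy=-4->C; (4,5):dx=-3,dy=+2->D
Step 2: C = 5, D = 5, total pairs = 10.
Step 3: tau = (C - D)/(n(n-1)/2) = (5 - 5)/10 = 0.000000.
Step 4: Exact two-sided p-value (enumerate n! = 120 permutations of y under H0): p = 1.000000.
Step 5: alpha = 0.05. fail to reject H0.

tau_b = 0.0000 (C=5, D=5), p = 1.000000, fail to reject H0.


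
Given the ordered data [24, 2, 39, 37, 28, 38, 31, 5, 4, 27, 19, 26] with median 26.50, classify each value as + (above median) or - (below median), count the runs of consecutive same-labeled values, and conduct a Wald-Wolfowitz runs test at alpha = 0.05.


Step 1: Compute median = 26.50; label A = above, B = below.
Labels in order: BBAAAAABBABB  (n_A = 6, n_B = 6)
Step 2: Count runs R = 5.
Step 3: Under H0 (random ordering), E[R] = 2*n_A*n_B/(n_A+n_B) + 1 = 2*6*6/12 + 1 = 7.0000.
        Var[R] = 2*n_A*n_B*(2*n_A*n_B - n_A - n_B) / ((n_A+n_B)^2 * (n_A+n_B-1)) = 4320/1584 = 2.7273.
        SD[R] = 1.6514.
Step 4: Continuity-corrected z = (R + 0.5 - E[R]) / SD[R] = (5 + 0.5 - 7.0000) / 1.6514 = -0.9083.
Step 5: Two-sided p-value via normal approximation = 2*(1 - Phi(|z|)) = 0.363722.
Step 6: alpha = 0.05. fail to reject H0.

R = 5, z = -0.9083, p = 0.363722, fail to reject H0.


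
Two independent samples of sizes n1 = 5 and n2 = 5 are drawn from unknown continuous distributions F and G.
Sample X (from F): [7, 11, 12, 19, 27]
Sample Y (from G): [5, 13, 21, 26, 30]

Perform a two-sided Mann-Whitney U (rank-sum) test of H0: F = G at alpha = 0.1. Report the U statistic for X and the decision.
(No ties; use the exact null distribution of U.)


Step 1: Combine and sort all 10 observations; assign midranks.
sorted (value, group): (5,Y), (7,X), (11,X), (12,X), (13,Y), (19,X), (21,Y), (26,Y), (27,X), (30,Y)
ranks: 5->1, 7->2, 11->3, 12->4, 13->5, 19->6, 21->7, 26->8, 27->9, 30->10
Step 2: Rank sum for X: R1 = 2 + 3 + 4 + 6 + 9 = 24.
Step 3: U_X = R1 - n1(n1+1)/2 = 24 - 5*6/2 = 24 - 15 = 9.
       U_Y = n1*n2 - U_X = 25 - 9 = 16.
Step 4: No ties, so the exact null distribution of U (based on enumerating the C(10,5) = 252 equally likely rank assignments) gives the two-sided p-value.
Step 5: p-value = 0.547619; compare to alpha = 0.1. fail to reject H0.

U_X = 9, p = 0.547619, fail to reject H0 at alpha = 0.1.


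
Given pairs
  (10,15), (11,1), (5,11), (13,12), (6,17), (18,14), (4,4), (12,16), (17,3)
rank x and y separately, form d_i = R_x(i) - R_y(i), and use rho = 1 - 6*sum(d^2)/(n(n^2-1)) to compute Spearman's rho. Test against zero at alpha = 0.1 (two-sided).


Step 1: Rank x and y separately (midranks; no ties here).
rank(x): 10->4, 11->5, 5->2, 13->7, 6->3, 18->9, 4->1, 12->6, 17->8
rank(y): 15->7, 1->1, 11->4, 12->5, 17->9, 14->6, 4->3, 16->8, 3->2
Step 2: d_i = R_x(i) - R_y(i); compute d_i^2.
  (4-7)^2=9, (5-1)^2=16, (2-4)^2=4, (7-5)^2=4, (3-9)^2=36, (9-6)^2=9, (1-3)^2=4, (6-8)^2=4, (8-2)^2=36
sum(d^2) = 122.
Step 3: rho = 1 - 6*122 / (9*(9^2 - 1)) = 1 - 732/720 = -0.016667.
Step 4: Under H0, t = rho * sqrt((n-2)/(1-rho^2)) = -0.0441 ~ t(7).
Step 5: Two-sided p-value from the t-distribution with 7 df = 0.966055.
Step 6: alpha = 0.1. fail to reject H0.

rho = -0.0167, p = 0.966055, fail to reject H0 at alpha = 0.1.


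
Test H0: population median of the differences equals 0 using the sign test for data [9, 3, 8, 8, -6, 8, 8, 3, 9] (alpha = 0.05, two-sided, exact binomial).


Step 1: Discard zero differences. Original n = 9; n_eff = number of nonzero differences = 9.
Nonzero differences (with sign): +9, +3, +8, +8, -6, +8, +8, +3, +9
Step 2: Count signs: positive = 8, negative = 1.
Step 3: Under H0: P(positive) = 0.5, so the number of positives S ~ Bin(9, 0.5).
Step 4: Two-sided exact p-value = sum of Bin(9,0.5) probabilities at or below the observed probability = 0.039062.
Step 5: alpha = 0.05. reject H0.

n_eff = 9, pos = 8, neg = 1, p = 0.039062, reject H0.


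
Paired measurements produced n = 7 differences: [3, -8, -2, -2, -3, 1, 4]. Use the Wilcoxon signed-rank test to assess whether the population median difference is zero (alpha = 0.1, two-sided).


Step 1: Drop any zero differences (none here) and take |d_i|.
|d| = [3, 8, 2, 2, 3, 1, 4]
Step 2: Midrank |d_i| (ties get averaged ranks).
ranks: |3|->4.5, |8|->7, |2|->2.5, |2|->2.5, |3|->4.5, |1|->1, |4|->6
Step 3: Attach original signs; sum ranks with positive sign and with negative sign.
W+ = 4.5 + 1 + 6 = 11.5
W- = 7 + 2.5 + 2.5 + 4.5 = 16.5
(Check: W+ + W- = 28 should equal n(n+1)/2 = 28.)
Step 4: Test statistic W = min(W+, W-) = 11.5.
Step 5: Ties in |d|, so use the tie-corrected normal approximation.
        E[W] = n(n+1)/4 = 7*8/4 = 14.
        Tie groups: |d|=2 (t=2), |d|=3 (t=2); sum(t^3 - t) = 12.
        Var[W] = n(n+1)(2n+1)/24 - sum(t^3-t)/48 = 840/24 - 12/48 = 34.75.
        z = (W - E[W]) / sqrt(Var[W]) = (11.5 - 14) / 5.8949 = -0.4241.
        Two-sided p = 2*Phi(z) = 0.671497.
Step 6: alpha = 0.1. fail to reject H0.

W+ = 11.5, W- = 16.5, W = min = 11.5, p = 0.671497, fail to reject H0.


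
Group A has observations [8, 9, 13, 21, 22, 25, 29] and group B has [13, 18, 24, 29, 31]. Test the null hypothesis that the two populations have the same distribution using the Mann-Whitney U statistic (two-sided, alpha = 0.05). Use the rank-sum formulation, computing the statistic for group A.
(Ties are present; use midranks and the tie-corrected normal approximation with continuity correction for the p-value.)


Step 1: Combine and sort all 12 observations; assign midranks.
sorted (value, group): (8,X), (9,X), (13,X), (13,Y), (18,Y), (21,X), (22,X), (24,Y), (25,X), (29,X), (29,Y), (31,Y)
ranks: 8->1, 9->2, 13->3.5, 13->3.5, 18->5, 21->6, 22->7, 24->8, 25->9, 29->10.5, 29->10.5, 31->12
Step 2: Rank sum for X: R1 = 1 + 2 + 3.5 + 6 + 7 + 9 + 10.5 = 39.
Step 3: U_X = R1 - n1(n1+1)/2 = 39 - 7*8/2 = 39 - 28 = 11.
       U_Y = n1*n2 - U_X = 35 - 11 = 24.
Step 4: Ties are present, so use the tie-corrected normal approximation (with continuity correction) for the p-value.
Step 5: p-value = 0.328162; compare to alpha = 0.05. fail to reject H0.

U_X = 11, p = 0.328162, fail to reject H0 at alpha = 0.05.


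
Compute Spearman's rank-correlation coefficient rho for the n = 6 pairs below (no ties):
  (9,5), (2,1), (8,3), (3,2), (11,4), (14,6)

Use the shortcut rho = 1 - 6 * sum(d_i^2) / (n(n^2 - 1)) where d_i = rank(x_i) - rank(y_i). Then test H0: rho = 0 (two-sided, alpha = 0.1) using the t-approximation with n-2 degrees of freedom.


Step 1: Rank x and y separately (midranks; no ties here).
rank(x): 9->4, 2->1, 8->3, 3->2, 11->5, 14->6
rank(y): 5->5, 1->1, 3->3, 2->2, 4->4, 6->6
Step 2: d_i = R_x(i) - R_y(i); compute d_i^2.
  (4-5)^2=1, (1-1)^2=0, (3-3)^2=0, (2-2)^2=0, (5-4)^2=1, (6-6)^2=0
sum(d^2) = 2.
Step 3: rho = 1 - 6*2 / (6*(6^2 - 1)) = 1 - 12/210 = 0.942857.
Step 4: Under H0, t = rho * sqrt((n-2)/(1-rho^2)) = 5.6595 ~ t(4).
Step 5: Two-sided p-value from the t-distribution with 4 df = 0.004805.
Step 6: alpha = 0.1. reject H0.

rho = 0.9429, p = 0.004805, reject H0 at alpha = 0.1.


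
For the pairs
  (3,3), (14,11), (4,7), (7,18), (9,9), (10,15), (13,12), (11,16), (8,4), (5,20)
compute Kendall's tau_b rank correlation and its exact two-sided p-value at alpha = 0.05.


Step 1: Enumerate the 45 unordered pairs (i,j) with i<j and classify each by sign(x_j-x_i) * sign(y_j-y_i).
  (1,2):dx=+11,dy=+8->C; (1,3):dx=+1,dy=+4->C; (1,4):dx=+4,dy=+15->C; (1,5):dx=+6,dy=+6->C
  (1,6):dx=+7,dy=+12->C; (1,7):dx=+10,dy=+9->C; (1,8):dx=+8,dy=+13->C; (1,9):dx=+5,dy=+1->C
  (1,10):dx=+2,dy=+17->C; (2,3):dx=-10,dy=-4->C; (2,4):dx=-7,dy=+7->D; (2,5):dx=-5,dy=-2->C
  (2,6):dx=-4,dy=+4->D; (2,7):dx=-1,dy=+1->D; (2,8):dx=-3,dy=+5->D; (2,9):dx=-6,dy=-7->C
  (2,10):dx=-9,dy=+9->D; (3,4):dx=+3,dy=+11->C; (3,5):dx=+5,dy=+2->C; (3,6):dx=+6,dy=+8->C
  (3,7):dx=+9,dy=+5->C; (3,8):dx=+7,dy=+9->C; (3,9):dx=+4,dy=-3->D; (3,10):dx=+1,dy=+13->C
  (4,5):dx=+2,dy=-9->D; (4,6):dx=+3,dy=-3->D; (4,7):dx=+6,dy=-6->D; (4,8):dx=+4,dy=-2->D
  (4,9):dx=+1,dy=-14->D; (4,10):dx=-2,dy=+2->D; (5,6):dx=+1,dy=+6->C; (5,7):dx=+4,dy=+3->C
  (5,8):dx=+2,dy=+7->C; (5,9):dx=-1,dy=-5->C; (5,10):dx=-4,dy=+11->D; (6,7):dx=+3,dy=-3->D
  (6,8):dx=+1,dy=+1->C; (6,9):dx=-2,dy=-11->C; (6,10):dx=-5,dy=+5->D; (7,8):dx=-2,dy=+4->D
  (7,9):dx=-5,dy=-8->C; (7,10):dx=-8,dy=+8->D; (8,9):dx=-3,dy=-12->C; (8,10):dx=-6,dy=+4->D
  (9,10):dx=-3,dy=+16->D
Step 2: C = 26, D = 19, total pairs = 45.
Step 3: tau = (C - D)/(n(n-1)/2) = (26 - 19)/45 = 0.155556.
Step 4: Exact two-sided p-value (enumerate n! = 3628800 permutations of y under H0): p = 0.600654.
Step 5: alpha = 0.05. fail to reject H0.

tau_b = 0.1556 (C=26, D=19), p = 0.600654, fail to reject H0.


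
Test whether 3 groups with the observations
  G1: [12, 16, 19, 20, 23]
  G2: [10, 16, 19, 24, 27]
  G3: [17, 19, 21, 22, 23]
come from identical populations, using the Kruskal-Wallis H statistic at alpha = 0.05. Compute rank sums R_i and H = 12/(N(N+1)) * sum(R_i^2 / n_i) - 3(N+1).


Step 1: Combine all N = 15 observations and assign midranks.
sorted (value, group, rank): (10,G2,1), (12,G1,2), (16,G1,3.5), (16,G2,3.5), (17,G3,5), (19,G1,7), (19,G2,7), (19,G3,7), (20,G1,9), (21,G3,10), (22,G3,11), (23,G1,12.5), (23,G3,12.5), (24,G2,14), (27,G2,15)
Step 2: Sum ranks within each group.
R_1 = 34 (n_1 = 5)
R_2 = 40.5 (n_2 = 5)
R_3 = 45.5 (n_3 = 5)
Step 3: H = 12/(N(N+1)) * sum(R_i^2/n_i) - 3(N+1)
     = 12/(15*16) * (34^2/5 + 40.5^2/5 + 45.5^2/5) - 3*16
     = 0.050000 * 973.3 - 48
     = 0.665000.
Step 4: Ties present; correction factor C = 1 - 36/(15^3 - 15) = 0.989286. Corrected H = 0.665000 / 0.989286 = 0.672202.
Step 5: Under H0, H ~ chi^2(2); p-value = 0.714551.
Step 6: alpha = 0.05. fail to reject H0.

H = 0.6722, df = 2, p = 0.714551, fail to reject H0.


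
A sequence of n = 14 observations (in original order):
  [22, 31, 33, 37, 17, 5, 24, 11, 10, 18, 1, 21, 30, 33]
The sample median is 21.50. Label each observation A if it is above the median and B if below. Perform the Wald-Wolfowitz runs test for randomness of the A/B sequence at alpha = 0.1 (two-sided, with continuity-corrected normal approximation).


Step 1: Compute median = 21.50; label A = above, B = below.
Labels in order: AAAABBABBBBBAA  (n_A = 7, n_B = 7)
Step 2: Count runs R = 5.
Step 3: Under H0 (random ordering), E[R] = 2*n_A*n_B/(n_A+n_B) + 1 = 2*7*7/14 + 1 = 8.0000.
        Var[R] = 2*n_A*n_B*(2*n_A*n_B - n_A - n_B) / ((n_A+n_B)^2 * (n_A+n_B-1)) = 8232/2548 = 3.2308.
        SD[R] = 1.7974.
Step 4: Continuity-corrected z = (R + 0.5 - E[R]) / SD[R] = (5 + 0.5 - 8.0000) / 1.7974 = -1.3909.
Step 5: Two-sided p-value via normal approximation = 2*(1 - Phi(|z|)) = 0.164264.
Step 6: alpha = 0.1. fail to reject H0.

R = 5, z = -1.3909, p = 0.164264, fail to reject H0.


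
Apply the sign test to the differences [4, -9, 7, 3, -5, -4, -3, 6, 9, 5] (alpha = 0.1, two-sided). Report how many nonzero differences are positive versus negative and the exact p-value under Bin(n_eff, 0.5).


Step 1: Discard zero differences. Original n = 10; n_eff = number of nonzero differences = 10.
Nonzero differences (with sign): +4, -9, +7, +3, -5, -4, -3, +6, +9, +5
Step 2: Count signs: positive = 6, negative = 4.
Step 3: Under H0: P(positive) = 0.5, so the number of positives S ~ Bin(10, 0.5).
Step 4: Two-sided exact p-value = sum of Bin(10,0.5) probabilities at or below the observed probability = 0.753906.
Step 5: alpha = 0.1. fail to reject H0.

n_eff = 10, pos = 6, neg = 4, p = 0.753906, fail to reject H0.


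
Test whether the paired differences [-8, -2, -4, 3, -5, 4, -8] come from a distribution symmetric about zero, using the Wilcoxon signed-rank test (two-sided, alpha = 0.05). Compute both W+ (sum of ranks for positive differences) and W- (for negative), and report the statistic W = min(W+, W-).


Step 1: Drop any zero differences (none here) and take |d_i|.
|d| = [8, 2, 4, 3, 5, 4, 8]
Step 2: Midrank |d_i| (ties get averaged ranks).
ranks: |8|->6.5, |2|->1, |4|->3.5, |3|->2, |5|->5, |4|->3.5, |8|->6.5
Step 3: Attach original signs; sum ranks with positive sign and with negative sign.
W+ = 2 + 3.5 = 5.5
W- = 6.5 + 1 + 3.5 + 5 + 6.5 = 22.5
(Check: W+ + W- = 28 should equal n(n+1)/2 = 28.)
Step 4: Test statistic W = min(W+, W-) = 5.5.
Step 5: Ties in |d|, so use the tie-corrected normal approximation.
        E[W] = n(n+1)/4 = 7*8/4 = 14.
        Tie groups: |d|=4 (t=2), |d|=8 (t=2); sum(t^3 - t) = 12.
        Var[W] = n(n+1)(2n+1)/24 - sum(t^3-t)/48 = 840/24 - 12/48 = 34.75.
        z = (W - E[W]) / sqrt(Var[W]) = (5.5 - 14) / 5.8949 = -1.4419.
        Two-sided p = 2*Phi(z) = 0.149325.
Step 6: alpha = 0.05. fail to reject H0.

W+ = 5.5, W- = 22.5, W = min = 5.5, p = 0.149325, fail to reject H0.


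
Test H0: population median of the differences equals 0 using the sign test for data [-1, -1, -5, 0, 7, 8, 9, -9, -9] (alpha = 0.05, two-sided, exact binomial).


Step 1: Discard zero differences. Original n = 9; n_eff = number of nonzero differences = 8.
Nonzero differences (with sign): -1, -1, -5, +7, +8, +9, -9, -9
Step 2: Count signs: positive = 3, negative = 5.
Step 3: Under H0: P(positive) = 0.5, so the number of positives S ~ Bin(8, 0.5).
Step 4: Two-sided exact p-value = sum of Bin(8,0.5) probabilities at or below the observed probability = 0.726562.
Step 5: alpha = 0.05. fail to reject H0.

n_eff = 8, pos = 3, neg = 5, p = 0.726562, fail to reject H0.


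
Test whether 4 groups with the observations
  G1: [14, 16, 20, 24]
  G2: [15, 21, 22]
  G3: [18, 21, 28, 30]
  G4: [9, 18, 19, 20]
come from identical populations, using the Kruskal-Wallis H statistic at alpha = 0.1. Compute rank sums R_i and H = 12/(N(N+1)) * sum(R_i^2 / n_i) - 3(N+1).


Step 1: Combine all N = 15 observations and assign midranks.
sorted (value, group, rank): (9,G4,1), (14,G1,2), (15,G2,3), (16,G1,4), (18,G3,5.5), (18,G4,5.5), (19,G4,7), (20,G1,8.5), (20,G4,8.5), (21,G2,10.5), (21,G3,10.5), (22,G2,12), (24,G1,13), (28,G3,14), (30,G3,15)
Step 2: Sum ranks within each group.
R_1 = 27.5 (n_1 = 4)
R_2 = 25.5 (n_2 = 3)
R_3 = 45 (n_3 = 4)
R_4 = 22 (n_4 = 4)
Step 3: H = 12/(N(N+1)) * sum(R_i^2/n_i) - 3(N+1)
     = 12/(15*16) * (27.5^2/4 + 25.5^2/3 + 45^2/4 + 22^2/4) - 3*16
     = 0.050000 * 1033.06 - 48
     = 3.653125.
Step 4: Ties present; correction factor C = 1 - 18/(15^3 - 15) = 0.994643. Corrected H = 3.653125 / 0.994643 = 3.672801.
Step 5: Under H0, H ~ chi^2(3); p-value = 0.299032.
Step 6: alpha = 0.1. fail to reject H0.

H = 3.6728, df = 3, p = 0.299032, fail to reject H0.


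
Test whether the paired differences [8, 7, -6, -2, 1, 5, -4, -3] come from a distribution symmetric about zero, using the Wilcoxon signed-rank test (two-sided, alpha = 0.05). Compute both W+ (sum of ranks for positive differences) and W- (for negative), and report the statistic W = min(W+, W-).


Step 1: Drop any zero differences (none here) and take |d_i|.
|d| = [8, 7, 6, 2, 1, 5, 4, 3]
Step 2: Midrank |d_i| (ties get averaged ranks).
ranks: |8|->8, |7|->7, |6|->6, |2|->2, |1|->1, |5|->5, |4|->4, |3|->3
Step 3: Attach original signs; sum ranks with positive sign and with negative sign.
W+ = 8 + 7 + 1 + 5 = 21
W- = 6 + 2 + 4 + 3 = 15
(Check: W+ + W- = 36 should equal n(n+1)/2 = 36.)
Step 4: Test statistic W = min(W+, W-) = 15.
Step 5: No ties, so the exact null distribution over the 2^8 = 256 sign assignments gives the two-sided p-value = 0.742188.
Step 6: alpha = 0.05. fail to reject H0.

W+ = 21, W- = 15, W = min = 15, p = 0.742188, fail to reject H0.


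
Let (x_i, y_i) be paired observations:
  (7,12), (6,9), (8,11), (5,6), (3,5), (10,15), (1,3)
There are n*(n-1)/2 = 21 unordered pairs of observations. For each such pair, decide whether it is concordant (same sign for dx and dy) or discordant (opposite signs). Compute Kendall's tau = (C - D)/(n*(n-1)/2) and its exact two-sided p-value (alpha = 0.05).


Step 1: Enumerate the 21 unordered pairs (i,j) with i<j and classify each by sign(x_j-x_i) * sign(y_j-y_i).
  (1,2):dx=-1,dy=-3->C; (1,3):dx=+1,dy=-1->D; (1,4):dx=-2,dy=-6->C; (1,5):dx=-4,dy=-7->C
  (1,6):dx=+3,dy=+3->C; (1,7):dx=-6,dy=-9->C; (2,3):dx=+2,dy=+2->C; (2,4):dx=-1,dy=-3->C
  (2,5):dx=-3,dy=-4->C; (2,6):dx=+4,dy=+6->C; (2,7):dx=-5,dy=-6->C; (3,4):dx=-3,dy=-5->C
  (3,5):dx=-5,dy=-6->C; (3,6):dx=+2,dy=+4->C; (3,7):dx=-7,dy=-8->C; (4,5):dx=-2,dy=-1->C
  (4,6):dx=+5,dy=+9->C; (4,7):dx=-4,dy=-3->C; (5,6):dx=+7,dy=+10->C; (5,7):dx=-2,dy=-2->C
  (6,7):dx=-9,dy=-12->C
Step 2: C = 20, D = 1, total pairs = 21.
Step 3: tau = (C - D)/(n(n-1)/2) = (20 - 1)/21 = 0.904762.
Step 4: Exact two-sided p-value (enumerate n! = 5040 permutations of y under H0): p = 0.002778.
Step 5: alpha = 0.05. reject H0.

tau_b = 0.9048 (C=20, D=1), p = 0.002778, reject H0.


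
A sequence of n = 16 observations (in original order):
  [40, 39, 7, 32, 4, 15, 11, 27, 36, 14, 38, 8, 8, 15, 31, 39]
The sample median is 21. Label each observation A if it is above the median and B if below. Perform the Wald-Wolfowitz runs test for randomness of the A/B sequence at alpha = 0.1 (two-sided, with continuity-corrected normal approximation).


Step 1: Compute median = 21; label A = above, B = below.
Labels in order: AABABBBAABABBBAA  (n_A = 8, n_B = 8)
Step 2: Count runs R = 9.
Step 3: Under H0 (random ordering), E[R] = 2*n_A*n_B/(n_A+n_B) + 1 = 2*8*8/16 + 1 = 9.0000.
        Var[R] = 2*n_A*n_B*(2*n_A*n_B - n_A - n_B) / ((n_A+n_B)^2 * (n_A+n_B-1)) = 14336/3840 = 3.7333.
        SD[R] = 1.9322.
Step 4: R = E[R], so z = 0 with no continuity correction.
Step 5: Two-sided p-value via normal approximation = 2*(1 - Phi(|z|)) = 1.000000.
Step 6: alpha = 0.1. fail to reject H0.

R = 9, z = 0.0000, p = 1.000000, fail to reject H0.


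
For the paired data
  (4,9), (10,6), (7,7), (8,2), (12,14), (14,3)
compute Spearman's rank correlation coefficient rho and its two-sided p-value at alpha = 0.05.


Step 1: Rank x and y separately (midranks; no ties here).
rank(x): 4->1, 10->4, 7->2, 8->3, 12->5, 14->6
rank(y): 9->5, 6->3, 7->4, 2->1, 14->6, 3->2
Step 2: d_i = R_x(i) - R_y(i); compute d_i^2.
  (1-5)^2=16, (4-3)^2=1, (2-4)^2=4, (3-1)^2=4, (5-6)^2=1, (6-2)^2=16
sum(d^2) = 42.
Step 3: rho = 1 - 6*42 / (6*(6^2 - 1)) = 1 - 252/210 = -0.200000.
Step 4: Under H0, t = rho * sqrt((n-2)/(1-rho^2)) = -0.4082 ~ t(4).
Step 5: Two-sided p-value from the t-distribution with 4 df = 0.704000.
Step 6: alpha = 0.05. fail to reject H0.

rho = -0.2000, p = 0.704000, fail to reject H0 at alpha = 0.05.


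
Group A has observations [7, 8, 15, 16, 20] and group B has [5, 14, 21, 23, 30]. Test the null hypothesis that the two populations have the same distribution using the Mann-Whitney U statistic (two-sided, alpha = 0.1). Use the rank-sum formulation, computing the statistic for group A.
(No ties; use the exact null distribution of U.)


Step 1: Combine and sort all 10 observations; assign midranks.
sorted (value, group): (5,Y), (7,X), (8,X), (14,Y), (15,X), (16,X), (20,X), (21,Y), (23,Y), (30,Y)
ranks: 5->1, 7->2, 8->3, 14->4, 15->5, 16->6, 20->7, 21->8, 23->9, 30->10
Step 2: Rank sum for X: R1 = 2 + 3 + 5 + 6 + 7 = 23.
Step 3: U_X = R1 - n1(n1+1)/2 = 23 - 5*6/2 = 23 - 15 = 8.
       U_Y = n1*n2 - U_X = 25 - 8 = 17.
Step 4: No ties, so the exact null distribution of U (based on enumerating the C(10,5) = 252 equally likely rank assignments) gives the two-sided p-value.
Step 5: p-value = 0.420635; compare to alpha = 0.1. fail to reject H0.

U_X = 8, p = 0.420635, fail to reject H0 at alpha = 0.1.


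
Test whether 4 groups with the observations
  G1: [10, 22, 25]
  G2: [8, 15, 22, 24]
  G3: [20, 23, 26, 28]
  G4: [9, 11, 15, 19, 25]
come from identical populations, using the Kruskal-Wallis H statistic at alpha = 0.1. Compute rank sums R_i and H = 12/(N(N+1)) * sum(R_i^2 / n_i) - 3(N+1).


Step 1: Combine all N = 16 observations and assign midranks.
sorted (value, group, rank): (8,G2,1), (9,G4,2), (10,G1,3), (11,G4,4), (15,G2,5.5), (15,G4,5.5), (19,G4,7), (20,G3,8), (22,G1,9.5), (22,G2,9.5), (23,G3,11), (24,G2,12), (25,G1,13.5), (25,G4,13.5), (26,G3,15), (28,G3,16)
Step 2: Sum ranks within each group.
R_1 = 26 (n_1 = 3)
R_2 = 28 (n_2 = 4)
R_3 = 50 (n_3 = 4)
R_4 = 32 (n_4 = 5)
Step 3: H = 12/(N(N+1)) * sum(R_i^2/n_i) - 3(N+1)
     = 12/(16*17) * (26^2/3 + 28^2/4 + 50^2/4 + 32^2/5) - 3*17
     = 0.044118 * 1251.13 - 51
     = 4.197059.
Step 4: Ties present; correction factor C = 1 - 18/(16^3 - 16) = 0.995588. Corrected H = 4.197059 / 0.995588 = 4.215657.
Step 5: Under H0, H ~ chi^2(3); p-value = 0.239099.
Step 6: alpha = 0.1. fail to reject H0.

H = 4.2157, df = 3, p = 0.239099, fail to reject H0.


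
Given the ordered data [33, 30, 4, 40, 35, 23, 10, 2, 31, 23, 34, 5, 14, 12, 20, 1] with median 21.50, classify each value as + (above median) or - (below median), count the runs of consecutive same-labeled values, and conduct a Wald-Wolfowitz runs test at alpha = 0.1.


Step 1: Compute median = 21.50; label A = above, B = below.
Labels in order: AABAAABBAAABBBBB  (n_A = 8, n_B = 8)
Step 2: Count runs R = 6.
Step 3: Under H0 (random ordering), E[R] = 2*n_A*n_B/(n_A+n_B) + 1 = 2*8*8/16 + 1 = 9.0000.
        Var[R] = 2*n_A*n_B*(2*n_A*n_B - n_A - n_B) / ((n_A+n_B)^2 * (n_A+n_B-1)) = 14336/3840 = 3.7333.
        SD[R] = 1.9322.
Step 4: Continuity-corrected z = (R + 0.5 - E[R]) / SD[R] = (6 + 0.5 - 9.0000) / 1.9322 = -1.2939.
Step 5: Two-sided p-value via normal approximation = 2*(1 - Phi(|z|)) = 0.195709.
Step 6: alpha = 0.1. fail to reject H0.

R = 6, z = -1.2939, p = 0.195709, fail to reject H0.


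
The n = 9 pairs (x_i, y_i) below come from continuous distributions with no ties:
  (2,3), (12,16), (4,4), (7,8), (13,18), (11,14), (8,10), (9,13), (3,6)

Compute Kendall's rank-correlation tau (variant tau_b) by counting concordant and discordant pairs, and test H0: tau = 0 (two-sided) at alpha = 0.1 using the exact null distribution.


Step 1: Enumerate the 36 unordered pairs (i,j) with i<j and classify each by sign(x_j-x_i) * sign(y_j-y_i).
  (1,2):dx=+10,dy=+13->C; (1,3):dx=+2,dy=+1->C; (1,4):dx=+5,dy=+5->C; (1,5):dx=+11,dy=+15->C
  (1,6):dx=+9,dy=+11->C; (1,7):dx=+6,dy=+7->C; (1,8):dx=+7,dy=+10->C; (1,9):dx=+1,dy=+3->C
  (2,3):dx=-8,dy=-12->C; (2,4):dx=-5,dy=-8->C; (2,5):dx=+1,dy=+2->C; (2,6):dx=-1,dy=-2->C
  (2,7):dx=-4,dy=-6->C; (2,8):dx=-3,dy=-3->C; (2,9):dx=-9,dy=-10->C; (3,4):dx=+3,dy=+4->C
  (3,5):dx=+9,dy=+14->C; (3,6):dx=+7,dy=+10->C; (3,7):dx=+4,dy=+6->C; (3,8):dx=+5,dy=+9->C
  (3,9):dx=-1,dy=+2->D; (4,5):dx=+6,dy=+10->C; (4,6):dx=+4,dy=+6->C; (4,7):dx=+1,dy=+2->C
  (4,8):dx=+2,dy=+5->C; (4,9):dx=-4,dy=-2->C; (5,6):dx=-2,dy=-4->C; (5,7):dx=-5,dy=-8->C
  (5,8):dx=-4,dy=-5->C; (5,9):dx=-10,dy=-12->C; (6,7):dx=-3,dy=-4->C; (6,8):dx=-2,dy=-1->C
  (6,9):dx=-8,dy=-8->C; (7,8):dx=+1,dy=+3->C; (7,9):dx=-5,dy=-4->C; (8,9):dx=-6,dy=-7->C
Step 2: C = 35, D = 1, total pairs = 36.
Step 3: tau = (C - D)/(n(n-1)/2) = (35 - 1)/36 = 0.944444.
Step 4: Exact two-sided p-value (enumerate n! = 362880 permutations of y under H0): p = 0.000050.
Step 5: alpha = 0.1. reject H0.

tau_b = 0.9444 (C=35, D=1), p = 0.000050, reject H0.


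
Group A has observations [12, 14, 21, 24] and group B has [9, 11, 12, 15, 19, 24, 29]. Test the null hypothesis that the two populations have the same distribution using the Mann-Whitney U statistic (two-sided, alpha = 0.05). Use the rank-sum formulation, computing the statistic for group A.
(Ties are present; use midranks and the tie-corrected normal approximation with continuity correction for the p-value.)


Step 1: Combine and sort all 11 observations; assign midranks.
sorted (value, group): (9,Y), (11,Y), (12,X), (12,Y), (14,X), (15,Y), (19,Y), (21,X), (24,X), (24,Y), (29,Y)
ranks: 9->1, 11->2, 12->3.5, 12->3.5, 14->5, 15->6, 19->7, 21->8, 24->9.5, 24->9.5, 29->11
Step 2: Rank sum for X: R1 = 3.5 + 5 + 8 + 9.5 = 26.
Step 3: U_X = R1 - n1(n1+1)/2 = 26 - 4*5/2 = 26 - 10 = 16.
       U_Y = n1*n2 - U_X = 28 - 16 = 12.
Step 4: Ties are present, so use the tie-corrected normal approximation (with continuity correction) for the p-value.
Step 5: p-value = 0.775820; compare to alpha = 0.05. fail to reject H0.

U_X = 16, p = 0.775820, fail to reject H0 at alpha = 0.05.


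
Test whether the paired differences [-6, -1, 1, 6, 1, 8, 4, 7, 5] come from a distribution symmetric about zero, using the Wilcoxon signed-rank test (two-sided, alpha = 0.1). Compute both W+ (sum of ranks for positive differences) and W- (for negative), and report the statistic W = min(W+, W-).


Step 1: Drop any zero differences (none here) and take |d_i|.
|d| = [6, 1, 1, 6, 1, 8, 4, 7, 5]
Step 2: Midrank |d_i| (ties get averaged ranks).
ranks: |6|->6.5, |1|->2, |1|->2, |6|->6.5, |1|->2, |8|->9, |4|->4, |7|->8, |5|->5
Step 3: Attach original signs; sum ranks with positive sign and with negative sign.
W+ = 2 + 6.5 + 2 + 9 + 4 + 8 + 5 = 36.5
W- = 6.5 + 2 = 8.5
(Check: W+ + W- = 45 should equal n(n+1)/2 = 45.)
Step 4: Test statistic W = min(W+, W-) = 8.5.
Step 5: Ties in |d|, so use the tie-corrected normal approximation.
        E[W] = n(n+1)/4 = 9*10/4 = 22.5.
        Tie groups: |d|=1 (t=3), |d|=6 (t=2); sum(t^3 - t) = 30.
        Var[W] = n(n+1)(2n+1)/24 - sum(t^3-t)/48 = 1710/24 - 30/48 = 70.625.
        z = (W - E[W]) / sqrt(Var[W]) = (8.5 - 22.5) / 8.4039 = -1.6659.
        Two-sided p = 2*Phi(z) = 0.095733.
Step 6: alpha = 0.1. reject H0.

W+ = 36.5, W- = 8.5, W = min = 8.5, p = 0.095733, reject H0.
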